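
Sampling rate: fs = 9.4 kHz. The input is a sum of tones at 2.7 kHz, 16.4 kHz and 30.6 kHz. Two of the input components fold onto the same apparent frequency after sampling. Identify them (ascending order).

fs/2 = 4.7 kHz.
2.7 kHz ≤ fs/2 = 4.7 kHz, passes unchanged.
16.4 kHz mod fs = 7 kHz.
7 kHz > fs/2 = 4.7 kHz, folds to fs − 7 kHz = 2.4 kHz.
30.6 kHz mod fs = 2.4 kHz.
2.4 kHz ≤ fs/2 = 4.7 kHz, appears at 2.4 kHz.
16.4 kHz and 30.6 kHz both map to 2.4 kHz.

16.4 kHz, 30.6 kHz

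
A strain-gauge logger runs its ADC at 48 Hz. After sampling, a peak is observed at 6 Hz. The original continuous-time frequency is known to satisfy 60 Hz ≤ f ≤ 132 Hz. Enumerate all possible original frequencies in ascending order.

Frequencies that alias to 6 Hz are k·fs ± 6 Hz for integer k ≥ 0.
k=0: 6 Hz.
k=1: 42 Hz, 54 Hz.
k=2: 90 Hz, 102 Hz.
k=3: 138 Hz, 150 Hz.
Within [60 Hz, 132 Hz]: 90 Hz, 102 Hz.

90 Hz, 102 Hz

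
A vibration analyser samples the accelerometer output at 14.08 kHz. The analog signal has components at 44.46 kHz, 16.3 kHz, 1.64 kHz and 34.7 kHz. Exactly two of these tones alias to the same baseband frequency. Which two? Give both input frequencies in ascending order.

fs/2 = 7.04 kHz.
44.46 kHz mod fs = 2.22 kHz.
2.22 kHz ≤ fs/2 = 7.04 kHz, appears at 2.22 kHz.
16.3 kHz mod fs = 2.22 kHz.
2.22 kHz ≤ fs/2 = 7.04 kHz, appears at 2.22 kHz.
1.64 kHz ≤ fs/2 = 7.04 kHz, passes unchanged.
34.7 kHz mod fs = 6.54 kHz.
6.54 kHz ≤ fs/2 = 7.04 kHz, appears at 6.54 kHz.
16.3 kHz and 44.46 kHz both map to 2.22 kHz.

16.3 kHz, 44.46 kHz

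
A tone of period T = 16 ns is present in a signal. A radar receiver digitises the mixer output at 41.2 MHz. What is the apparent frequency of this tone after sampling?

19.9 MHz

T = 16 ns → f = 1/T = 62.5 MHz.
62.5 MHz mod fs = 21.3 MHz.
21.3 MHz > fs/2 = 20.6 MHz, folds to fs − 21.3 MHz = 19.9 MHz.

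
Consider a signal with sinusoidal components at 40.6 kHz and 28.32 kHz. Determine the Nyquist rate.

Highest-frequency component: 40.6 kHz.
Nyquist rate = 2 × 40.6 kHz = 81.2 kHz.

81.2 kHz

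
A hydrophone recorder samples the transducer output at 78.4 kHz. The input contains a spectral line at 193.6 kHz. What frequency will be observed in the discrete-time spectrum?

193.6 kHz mod fs = 36.8 kHz.
36.8 kHz ≤ fs/2 = 39.2 kHz, appears at 36.8 kHz.

36.8 kHz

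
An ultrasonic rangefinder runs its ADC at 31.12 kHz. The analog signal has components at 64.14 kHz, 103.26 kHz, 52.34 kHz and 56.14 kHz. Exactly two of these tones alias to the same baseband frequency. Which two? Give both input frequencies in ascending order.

52.34 kHz, 103.26 kHz

fs/2 = 15.56 kHz.
64.14 kHz mod fs = 1.9 kHz.
1.9 kHz ≤ fs/2 = 15.56 kHz, appears at 1.9 kHz.
103.26 kHz mod fs = 9.9 kHz.
9.9 kHz ≤ fs/2 = 15.56 kHz, appears at 9.9 kHz.
52.34 kHz mod fs = 21.22 kHz.
21.22 kHz > fs/2 = 15.56 kHz, folds to fs − 21.22 kHz = 9.9 kHz.
56.14 kHz mod fs = 25.02 kHz.
25.02 kHz > fs/2 = 15.56 kHz, folds to fs − 25.02 kHz = 6.1 kHz.
52.34 kHz and 103.26 kHz both map to 9.9 kHz.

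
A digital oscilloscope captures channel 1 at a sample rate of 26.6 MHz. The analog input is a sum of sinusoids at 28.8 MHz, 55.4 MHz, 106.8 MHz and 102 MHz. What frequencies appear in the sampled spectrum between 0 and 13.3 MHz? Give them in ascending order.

0.4 MHz, 2.2 MHz, 4.4 MHz

fs/2 = 13.3 MHz.
28.8 MHz mod fs = 2.2 MHz.
2.2 MHz ≤ fs/2 = 13.3 MHz, appears at 2.2 MHz.
55.4 MHz mod fs = 2.2 MHz.
2.2 MHz ≤ fs/2 = 13.3 MHz, appears at 2.2 MHz.
106.8 MHz mod fs = 0.4 MHz.
0.4 MHz ≤ fs/2 = 13.3 MHz, appears at 0.4 MHz.
102 MHz mod fs = 22.2 MHz.
22.2 MHz > fs/2 = 13.3 MHz, folds to fs − 22.2 MHz = 4.4 MHz.
Distinct values: {0.4 MHz, 2.2 MHz, 4.4 MHz}.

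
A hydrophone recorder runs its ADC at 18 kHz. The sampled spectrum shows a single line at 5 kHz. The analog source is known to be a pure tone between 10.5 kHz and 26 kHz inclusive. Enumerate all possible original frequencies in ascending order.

13 kHz, 23 kHz

Frequencies that alias to 5 kHz are k·fs ± 5 kHz for integer k ≥ 0.
k=0: 5 kHz.
k=1: 13 kHz, 23 kHz.
k=2: 31 kHz, 41 kHz.
Within [10.5 kHz, 26 kHz]: 13 kHz, 23 kHz.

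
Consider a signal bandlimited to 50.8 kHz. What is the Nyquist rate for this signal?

Nyquist rate = 2 × 50.8 kHz = 101.6 kHz.

101.6 kHz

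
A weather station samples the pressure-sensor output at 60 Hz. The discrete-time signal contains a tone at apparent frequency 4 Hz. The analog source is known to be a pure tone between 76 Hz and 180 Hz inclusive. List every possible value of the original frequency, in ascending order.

116 Hz, 124 Hz, 176 Hz

Frequencies that alias to 4 Hz are k·fs ± 4 Hz for integer k ≥ 0.
k=0: 4 Hz.
k=1: 56 Hz, 64 Hz.
k=2: 116 Hz, 124 Hz.
k=3: 176 Hz, 184 Hz.
k=4: 236 Hz, 244 Hz.
Within [76 Hz, 180 Hz]: 116 Hz, 124 Hz, 176 Hz.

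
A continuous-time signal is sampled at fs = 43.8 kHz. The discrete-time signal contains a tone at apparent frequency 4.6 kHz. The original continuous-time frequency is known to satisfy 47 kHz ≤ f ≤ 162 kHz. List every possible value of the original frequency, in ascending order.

Frequencies that alias to 4.6 kHz are k·fs ± 4.6 kHz for integer k ≥ 0.
k=0: 4.6 kHz.
k=1: 39.2 kHz, 48.4 kHz.
k=2: 83 kHz, 92.2 kHz.
k=3: 126.8 kHz, 136 kHz.
k=4: 170.6 kHz, 179.8 kHz.
Within [47 kHz, 162 kHz]: 48.4 kHz, 83 kHz, 92.2 kHz, 126.8 kHz, 136 kHz.

48.4 kHz, 83 kHz, 92.2 kHz, 126.8 kHz, 136 kHz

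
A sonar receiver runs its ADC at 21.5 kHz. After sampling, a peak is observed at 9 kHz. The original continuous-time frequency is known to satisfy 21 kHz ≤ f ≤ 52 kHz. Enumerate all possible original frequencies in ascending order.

Frequencies that alias to 9 kHz are k·fs ± 9 kHz for integer k ≥ 0.
k=0: 9 kHz.
k=1: 12.5 kHz, 30.5 kHz.
k=2: 34 kHz, 52 kHz.
k=3: 55.5 kHz, 73.5 kHz.
Within [21 kHz, 52 kHz]: 30.5 kHz, 34 kHz, 52 kHz.

30.5 kHz, 34 kHz, 52 kHz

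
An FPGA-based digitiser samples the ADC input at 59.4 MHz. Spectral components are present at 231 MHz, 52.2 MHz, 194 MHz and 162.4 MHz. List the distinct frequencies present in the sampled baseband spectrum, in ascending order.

6.6 MHz, 7.2 MHz, 15.8 MHz

fs/2 = 29.7 MHz.
231 MHz mod fs = 52.8 MHz.
52.8 MHz > fs/2 = 29.7 MHz, folds to fs − 52.8 MHz = 6.6 MHz.
52.2 MHz > fs/2 = 29.7 MHz, folds to fs − 52.2 MHz = 7.2 MHz.
194 MHz mod fs = 15.8 MHz.
15.8 MHz ≤ fs/2 = 29.7 MHz, appears at 15.8 MHz.
162.4 MHz mod fs = 43.6 MHz.
43.6 MHz > fs/2 = 29.7 MHz, folds to fs − 43.6 MHz = 15.8 MHz.
Distinct values: {6.6 MHz, 7.2 MHz, 15.8 MHz}.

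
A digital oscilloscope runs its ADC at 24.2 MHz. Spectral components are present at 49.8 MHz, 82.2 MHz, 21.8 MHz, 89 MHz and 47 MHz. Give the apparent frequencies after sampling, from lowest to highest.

fs/2 = 12.1 MHz.
49.8 MHz mod fs = 1.4 MHz.
1.4 MHz ≤ fs/2 = 12.1 MHz, appears at 1.4 MHz.
82.2 MHz mod fs = 9.6 MHz.
9.6 MHz ≤ fs/2 = 12.1 MHz, appears at 9.6 MHz.
21.8 MHz > fs/2 = 12.1 MHz, folds to fs − 21.8 MHz = 2.4 MHz.
89 MHz mod fs = 16.4 MHz.
16.4 MHz > fs/2 = 12.1 MHz, folds to fs − 16.4 MHz = 7.8 MHz.
47 MHz mod fs = 22.8 MHz.
22.8 MHz > fs/2 = 12.1 MHz, folds to fs − 22.8 MHz = 1.4 MHz.
Distinct values: {1.4 MHz, 2.4 MHz, 7.8 MHz, 9.6 MHz}.

1.4 MHz, 2.4 MHz, 7.8 MHz, 9.6 MHz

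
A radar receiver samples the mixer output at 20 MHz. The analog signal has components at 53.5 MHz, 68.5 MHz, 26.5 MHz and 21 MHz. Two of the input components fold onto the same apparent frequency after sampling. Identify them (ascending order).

fs/2 = 10 MHz.
53.5 MHz mod fs = 13.5 MHz.
13.5 MHz > fs/2 = 10 MHz, folds to fs − 13.5 MHz = 6.5 MHz.
68.5 MHz mod fs = 8.5 MHz.
8.5 MHz ≤ fs/2 = 10 MHz, appears at 8.5 MHz.
26.5 MHz mod fs = 6.5 MHz.
6.5 MHz ≤ fs/2 = 10 MHz, appears at 6.5 MHz.
21 MHz mod fs = 1 MHz.
1 MHz ≤ fs/2 = 10 MHz, appears at 1 MHz.
26.5 MHz and 53.5 MHz both map to 6.5 MHz.

26.5 MHz, 53.5 MHz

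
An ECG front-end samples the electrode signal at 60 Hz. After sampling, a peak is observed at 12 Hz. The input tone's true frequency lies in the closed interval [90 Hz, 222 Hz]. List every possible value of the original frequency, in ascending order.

Frequencies that alias to 12 Hz are k·fs ± 12 Hz for integer k ≥ 0.
k=0: 12 Hz.
k=1: 48 Hz, 72 Hz.
k=2: 108 Hz, 132 Hz.
k=3: 168 Hz, 192 Hz.
k=4: 228 Hz, 252 Hz.
Within [90 Hz, 222 Hz]: 108 Hz, 132 Hz, 168 Hz, 192 Hz.

108 Hz, 132 Hz, 168 Hz, 192 Hz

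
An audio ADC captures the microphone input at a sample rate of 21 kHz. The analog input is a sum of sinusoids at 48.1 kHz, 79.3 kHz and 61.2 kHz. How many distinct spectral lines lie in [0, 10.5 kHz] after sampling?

3

fs/2 = 10.5 kHz.
48.1 kHz mod fs = 6.1 kHz.
6.1 kHz ≤ fs/2 = 10.5 kHz, appears at 6.1 kHz.
79.3 kHz mod fs = 16.3 kHz.
16.3 kHz > fs/2 = 10.5 kHz, folds to fs − 16.3 kHz = 4.7 kHz.
61.2 kHz mod fs = 19.2 kHz.
19.2 kHz > fs/2 = 10.5 kHz, folds to fs − 19.2 kHz = 1.8 kHz.
Distinct values: {1.8 kHz, 4.7 kHz, 6.1 kHz} → 3.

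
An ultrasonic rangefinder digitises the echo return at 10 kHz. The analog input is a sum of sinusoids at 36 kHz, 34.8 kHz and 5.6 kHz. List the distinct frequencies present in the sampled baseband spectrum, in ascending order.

fs/2 = 5 kHz.
36 kHz mod fs = 6 kHz.
6 kHz > fs/2 = 5 kHz, folds to fs − 6 kHz = 4 kHz.
34.8 kHz mod fs = 4.8 kHz.
4.8 kHz ≤ fs/2 = 5 kHz, appears at 4.8 kHz.
5.6 kHz > fs/2 = 5 kHz, folds to fs − 5.6 kHz = 4.4 kHz.
Distinct values: {4 kHz, 4.4 kHz, 4.8 kHz}.

4 kHz, 4.4 kHz, 4.8 kHz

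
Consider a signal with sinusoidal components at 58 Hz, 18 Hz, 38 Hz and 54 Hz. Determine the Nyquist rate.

Highest-frequency component: 58 Hz.
Nyquist rate = 2 × 58 Hz = 116 Hz.

116 Hz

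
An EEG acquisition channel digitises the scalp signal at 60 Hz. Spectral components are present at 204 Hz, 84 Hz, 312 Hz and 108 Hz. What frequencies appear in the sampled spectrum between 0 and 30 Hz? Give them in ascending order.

12 Hz, 24 Hz

fs/2 = 30 Hz.
204 Hz mod fs = 24 Hz.
24 Hz ≤ fs/2 = 30 Hz, appears at 24 Hz.
84 Hz mod fs = 24 Hz.
24 Hz ≤ fs/2 = 30 Hz, appears at 24 Hz.
312 Hz mod fs = 12 Hz.
12 Hz ≤ fs/2 = 30 Hz, appears at 12 Hz.
108 Hz mod fs = 48 Hz.
48 Hz > fs/2 = 30 Hz, folds to fs − 48 Hz = 12 Hz.
Distinct values: {12 Hz, 24 Hz}.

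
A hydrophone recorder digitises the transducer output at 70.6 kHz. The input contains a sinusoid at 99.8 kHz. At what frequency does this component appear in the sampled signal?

99.8 kHz mod fs = 29.2 kHz.
29.2 kHz ≤ fs/2 = 35.3 kHz, appears at 29.2 kHz.

29.2 kHz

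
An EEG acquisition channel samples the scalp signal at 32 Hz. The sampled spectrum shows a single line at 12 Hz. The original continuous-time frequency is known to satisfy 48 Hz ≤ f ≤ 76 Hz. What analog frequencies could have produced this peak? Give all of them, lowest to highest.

Frequencies that alias to 12 Hz are k·fs ± 12 Hz for integer k ≥ 0.
k=0: 12 Hz.
k=1: 20 Hz, 44 Hz.
k=2: 52 Hz, 76 Hz.
k=3: 84 Hz, 108 Hz.
Within [48 Hz, 76 Hz]: 52 Hz, 76 Hz.

52 Hz, 76 Hz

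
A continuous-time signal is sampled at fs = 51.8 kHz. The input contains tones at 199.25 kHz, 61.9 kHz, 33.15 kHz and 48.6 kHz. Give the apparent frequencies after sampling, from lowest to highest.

fs/2 = 25.9 kHz.
199.25 kHz mod fs = 43.85 kHz.
43.85 kHz > fs/2 = 25.9 kHz, folds to fs − 43.85 kHz = 7.95 kHz.
61.9 kHz mod fs = 10.1 kHz.
10.1 kHz ≤ fs/2 = 25.9 kHz, appears at 10.1 kHz.
33.15 kHz > fs/2 = 25.9 kHz, folds to fs − 33.15 kHz = 18.65 kHz.
48.6 kHz > fs/2 = 25.9 kHz, folds to fs − 48.6 kHz = 3.2 kHz.
Distinct values: {3.2 kHz, 7.95 kHz, 10.1 kHz, 18.65 kHz}.

3.2 kHz, 7.95 kHz, 10.1 kHz, 18.65 kHz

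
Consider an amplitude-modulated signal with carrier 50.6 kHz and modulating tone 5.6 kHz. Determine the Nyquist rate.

AM sidebands sit at fc ± fm = 45 kHz and 56.2 kHz.
Highest-frequency component: 56.2 kHz.
Nyquist rate = 2 × 56.2 kHz = 112.4 kHz.

112.4 kHz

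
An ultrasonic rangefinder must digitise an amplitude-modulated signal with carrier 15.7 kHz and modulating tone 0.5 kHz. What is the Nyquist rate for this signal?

AM sidebands sit at fc ± fm = 15.2 kHz and 16.2 kHz.
Highest-frequency component: 16.2 kHz.
Nyquist rate = 2 × 16.2 kHz = 32.4 kHz.

32.4 kHz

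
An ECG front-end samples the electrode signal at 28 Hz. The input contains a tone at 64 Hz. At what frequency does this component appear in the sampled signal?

64 Hz mod fs = 8 Hz.
8 Hz ≤ fs/2 = 14 Hz, appears at 8 Hz.

8 Hz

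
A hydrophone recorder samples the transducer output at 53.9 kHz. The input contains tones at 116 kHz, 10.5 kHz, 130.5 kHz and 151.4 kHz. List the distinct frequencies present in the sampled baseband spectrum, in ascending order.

fs/2 = 26.95 kHz.
116 kHz mod fs = 8.2 kHz.
8.2 kHz ≤ fs/2 = 26.95 kHz, appears at 8.2 kHz.
10.5 kHz ≤ fs/2 = 26.95 kHz, passes unchanged.
130.5 kHz mod fs = 22.7 kHz.
22.7 kHz ≤ fs/2 = 26.95 kHz, appears at 22.7 kHz.
151.4 kHz mod fs = 43.6 kHz.
43.6 kHz > fs/2 = 26.95 kHz, folds to fs − 43.6 kHz = 10.3 kHz.
Distinct values: {8.2 kHz, 10.3 kHz, 10.5 kHz, 22.7 kHz}.

8.2 kHz, 10.3 kHz, 10.5 kHz, 22.7 kHz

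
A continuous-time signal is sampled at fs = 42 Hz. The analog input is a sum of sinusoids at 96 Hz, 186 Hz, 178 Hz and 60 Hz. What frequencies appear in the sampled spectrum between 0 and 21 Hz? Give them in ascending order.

fs/2 = 21 Hz.
96 Hz mod fs = 12 Hz.
12 Hz ≤ fs/2 = 21 Hz, appears at 12 Hz.
186 Hz mod fs = 18 Hz.
18 Hz ≤ fs/2 = 21 Hz, appears at 18 Hz.
178 Hz mod fs = 10 Hz.
10 Hz ≤ fs/2 = 21 Hz, appears at 10 Hz.
60 Hz mod fs = 18 Hz.
18 Hz ≤ fs/2 = 21 Hz, appears at 18 Hz.
Distinct values: {10 Hz, 12 Hz, 18 Hz}.

10 Hz, 12 Hz, 18 Hz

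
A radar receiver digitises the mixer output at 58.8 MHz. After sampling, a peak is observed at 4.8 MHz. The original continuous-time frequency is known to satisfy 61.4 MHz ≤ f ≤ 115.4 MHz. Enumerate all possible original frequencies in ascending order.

Frequencies that alias to 4.8 MHz are k·fs ± 4.8 MHz for integer k ≥ 0.
k=0: 4.8 MHz.
k=1: 54 MHz, 63.6 MHz.
k=2: 112.8 MHz, 122.4 MHz.
k=3: 171.6 MHz, 181.2 MHz.
Within [61.4 MHz, 115.4 MHz]: 63.6 MHz, 112.8 MHz.

63.6 MHz, 112.8 MHz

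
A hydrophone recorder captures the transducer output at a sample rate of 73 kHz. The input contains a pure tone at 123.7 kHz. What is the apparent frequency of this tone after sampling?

22.3 kHz

123.7 kHz mod fs = 50.7 kHz.
50.7 kHz > fs/2 = 36.5 kHz, folds to fs − 50.7 kHz = 22.3 kHz.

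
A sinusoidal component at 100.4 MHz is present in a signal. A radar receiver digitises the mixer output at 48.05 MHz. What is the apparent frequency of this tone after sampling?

100.4 MHz mod fs = 4.3 MHz.
4.3 MHz ≤ fs/2 = 24.025 MHz, appears at 4.3 MHz.

4.3 MHz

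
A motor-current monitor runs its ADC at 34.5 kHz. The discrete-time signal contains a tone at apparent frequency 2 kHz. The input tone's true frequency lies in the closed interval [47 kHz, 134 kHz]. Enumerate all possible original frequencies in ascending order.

67 kHz, 71 kHz, 101.5 kHz, 105.5 kHz

Frequencies that alias to 2 kHz are k·fs ± 2 kHz for integer k ≥ 0.
k=0: 2 kHz.
k=1: 32.5 kHz, 36.5 kHz.
k=2: 67 kHz, 71 kHz.
k=3: 101.5 kHz, 105.5 kHz.
k=4: 136 kHz, 140 kHz.
Within [47 kHz, 134 kHz]: 67 kHz, 71 kHz, 101.5 kHz, 105.5 kHz.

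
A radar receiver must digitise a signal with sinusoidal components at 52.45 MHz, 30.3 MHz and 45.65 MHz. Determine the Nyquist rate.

104.9 MHz

Highest-frequency component: 52.45 MHz.
Nyquist rate = 2 × 52.45 MHz = 104.9 MHz.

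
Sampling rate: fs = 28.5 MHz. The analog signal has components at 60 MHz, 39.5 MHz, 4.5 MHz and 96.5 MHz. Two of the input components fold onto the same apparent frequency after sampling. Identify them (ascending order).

39.5 MHz, 96.5 MHz

fs/2 = 14.25 MHz.
60 MHz mod fs = 3 MHz.
3 MHz ≤ fs/2 = 14.25 MHz, appears at 3 MHz.
39.5 MHz mod fs = 11 MHz.
11 MHz ≤ fs/2 = 14.25 MHz, appears at 11 MHz.
4.5 MHz ≤ fs/2 = 14.25 MHz, passes unchanged.
96.5 MHz mod fs = 11 MHz.
11 MHz ≤ fs/2 = 14.25 MHz, appears at 11 MHz.
39.5 MHz and 96.5 MHz both map to 11 MHz.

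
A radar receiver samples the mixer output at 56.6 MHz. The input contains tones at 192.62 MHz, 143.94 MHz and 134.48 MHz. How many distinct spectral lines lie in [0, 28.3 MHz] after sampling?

3

fs/2 = 28.3 MHz.
192.62 MHz mod fs = 22.82 MHz.
22.82 MHz ≤ fs/2 = 28.3 MHz, appears at 22.82 MHz.
143.94 MHz mod fs = 30.74 MHz.
30.74 MHz > fs/2 = 28.3 MHz, folds to fs − 30.74 MHz = 25.86 MHz.
134.48 MHz mod fs = 21.28 MHz.
21.28 MHz ≤ fs/2 = 28.3 MHz, appears at 21.28 MHz.
Distinct values: {21.28 MHz, 22.82 MHz, 25.86 MHz} → 3.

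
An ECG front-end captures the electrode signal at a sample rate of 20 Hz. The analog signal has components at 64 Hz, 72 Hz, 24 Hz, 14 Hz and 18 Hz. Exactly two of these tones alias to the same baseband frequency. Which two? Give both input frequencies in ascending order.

fs/2 = 10 Hz.
64 Hz mod fs = 4 Hz.
4 Hz ≤ fs/2 = 10 Hz, appears at 4 Hz.
72 Hz mod fs = 12 Hz.
12 Hz > fs/2 = 10 Hz, folds to fs − 12 Hz = 8 Hz.
24 Hz mod fs = 4 Hz.
4 Hz ≤ fs/2 = 10 Hz, appears at 4 Hz.
14 Hz > fs/2 = 10 Hz, folds to fs − 14 Hz = 6 Hz.
18 Hz > fs/2 = 10 Hz, folds to fs − 18 Hz = 2 Hz.
24 Hz and 64 Hz both map to 4 Hz.

24 Hz, 64 Hz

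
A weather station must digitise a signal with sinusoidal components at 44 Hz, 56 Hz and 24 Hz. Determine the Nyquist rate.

112 Hz

Highest-frequency component: 56 Hz.
Nyquist rate = 2 × 56 Hz = 112 Hz.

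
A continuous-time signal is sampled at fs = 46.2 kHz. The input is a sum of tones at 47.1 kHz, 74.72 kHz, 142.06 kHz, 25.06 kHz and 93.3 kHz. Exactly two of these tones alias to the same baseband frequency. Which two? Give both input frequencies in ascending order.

fs/2 = 23.1 kHz.
47.1 kHz mod fs = 0.9 kHz.
0.9 kHz ≤ fs/2 = 23.1 kHz, appears at 0.9 kHz.
74.72 kHz mod fs = 28.52 kHz.
28.52 kHz > fs/2 = 23.1 kHz, folds to fs − 28.52 kHz = 17.68 kHz.
142.06 kHz mod fs = 3.46 kHz.
3.46 kHz ≤ fs/2 = 23.1 kHz, appears at 3.46 kHz.
25.06 kHz > fs/2 = 23.1 kHz, folds to fs − 25.06 kHz = 21.14 kHz.
93.3 kHz mod fs = 0.9 kHz.
0.9 kHz ≤ fs/2 = 23.1 kHz, appears at 0.9 kHz.
47.1 kHz and 93.3 kHz both map to 0.9 kHz.

47.1 kHz, 93.3 kHz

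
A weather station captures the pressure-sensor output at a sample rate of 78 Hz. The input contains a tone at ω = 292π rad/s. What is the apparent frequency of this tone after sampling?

ω = 292π rad/s → f = ω/(2π) = 146 Hz.
146 Hz mod fs = 68 Hz.
68 Hz > fs/2 = 39 Hz, folds to fs − 68 Hz = 10 Hz.

10 Hz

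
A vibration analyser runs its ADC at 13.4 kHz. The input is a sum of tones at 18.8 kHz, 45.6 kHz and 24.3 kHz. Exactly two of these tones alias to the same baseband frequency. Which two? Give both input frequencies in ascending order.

18.8 kHz, 45.6 kHz

fs/2 = 6.7 kHz.
18.8 kHz mod fs = 5.4 kHz.
5.4 kHz ≤ fs/2 = 6.7 kHz, appears at 5.4 kHz.
45.6 kHz mod fs = 5.4 kHz.
5.4 kHz ≤ fs/2 = 6.7 kHz, appears at 5.4 kHz.
24.3 kHz mod fs = 10.9 kHz.
10.9 kHz > fs/2 = 6.7 kHz, folds to fs − 10.9 kHz = 2.5 kHz.
18.8 kHz and 45.6 kHz both map to 5.4 kHz.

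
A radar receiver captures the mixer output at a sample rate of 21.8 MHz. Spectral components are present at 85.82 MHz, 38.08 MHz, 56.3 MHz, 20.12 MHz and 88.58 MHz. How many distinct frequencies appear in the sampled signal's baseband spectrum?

4

fs/2 = 10.9 MHz.
85.82 MHz mod fs = 20.42 MHz.
20.42 MHz > fs/2 = 10.9 MHz, folds to fs − 20.42 MHz = 1.38 MHz.
38.08 MHz mod fs = 16.28 MHz.
16.28 MHz > fs/2 = 10.9 MHz, folds to fs − 16.28 MHz = 5.52 MHz.
56.3 MHz mod fs = 12.7 MHz.
12.7 MHz > fs/2 = 10.9 MHz, folds to fs − 12.7 MHz = 9.1 MHz.
20.12 MHz > fs/2 = 10.9 MHz, folds to fs − 20.12 MHz = 1.68 MHz.
88.58 MHz mod fs = 1.38 MHz.
1.38 MHz ≤ fs/2 = 10.9 MHz, appears at 1.38 MHz.
Distinct values: {1.38 MHz, 1.68 MHz, 5.52 MHz, 9.1 MHz} → 4.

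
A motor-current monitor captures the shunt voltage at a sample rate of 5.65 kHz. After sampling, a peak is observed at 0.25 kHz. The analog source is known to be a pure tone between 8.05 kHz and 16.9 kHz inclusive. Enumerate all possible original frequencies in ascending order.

Frequencies that alias to 0.25 kHz are k·fs ± 0.25 kHz for integer k ≥ 0.
k=0: 0.25 kHz.
k=1: 5.4 kHz, 5.9 kHz.
k=2: 11.05 kHz, 11.55 kHz.
k=3: 16.7 kHz, 17.2 kHz.
k=4: 22.35 kHz, 22.85 kHz.
Within [8.05 kHz, 16.9 kHz]: 11.05 kHz, 11.55 kHz, 16.7 kHz.

11.05 kHz, 11.55 kHz, 16.7 kHz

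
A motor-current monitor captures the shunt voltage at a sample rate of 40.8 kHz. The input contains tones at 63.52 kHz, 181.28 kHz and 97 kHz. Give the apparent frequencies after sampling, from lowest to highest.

fs/2 = 20.4 kHz.
63.52 kHz mod fs = 22.72 kHz.
22.72 kHz > fs/2 = 20.4 kHz, folds to fs − 22.72 kHz = 18.08 kHz.
181.28 kHz mod fs = 18.08 kHz.
18.08 kHz ≤ fs/2 = 20.4 kHz, appears at 18.08 kHz.
97 kHz mod fs = 15.4 kHz.
15.4 kHz ≤ fs/2 = 20.4 kHz, appears at 15.4 kHz.
Distinct values: {15.4 kHz, 18.08 kHz}.

15.4 kHz, 18.08 kHz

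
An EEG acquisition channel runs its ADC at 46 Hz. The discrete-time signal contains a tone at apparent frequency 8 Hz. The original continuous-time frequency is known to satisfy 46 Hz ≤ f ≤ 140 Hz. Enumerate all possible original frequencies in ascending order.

Frequencies that alias to 8 Hz are k·fs ± 8 Hz for integer k ≥ 0.
k=0: 8 Hz.
k=1: 38 Hz, 54 Hz.
k=2: 84 Hz, 100 Hz.
k=3: 130 Hz, 146 Hz.
k=4: 176 Hz, 192 Hz.
Within [46 Hz, 140 Hz]: 54 Hz, 84 Hz, 100 Hz, 130 Hz.

54 Hz, 84 Hz, 100 Hz, 130 Hz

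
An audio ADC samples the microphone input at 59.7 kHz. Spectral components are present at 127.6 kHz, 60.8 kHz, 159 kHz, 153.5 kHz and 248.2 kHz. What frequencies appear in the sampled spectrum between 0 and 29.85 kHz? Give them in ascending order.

1.1 kHz, 8.2 kHz, 9.4 kHz, 20.1 kHz, 25.6 kHz

fs/2 = 29.85 kHz.
127.6 kHz mod fs = 8.2 kHz.
8.2 kHz ≤ fs/2 = 29.85 kHz, appears at 8.2 kHz.
60.8 kHz mod fs = 1.1 kHz.
1.1 kHz ≤ fs/2 = 29.85 kHz, appears at 1.1 kHz.
159 kHz mod fs = 39.6 kHz.
39.6 kHz > fs/2 = 29.85 kHz, folds to fs − 39.6 kHz = 20.1 kHz.
153.5 kHz mod fs = 34.1 kHz.
34.1 kHz > fs/2 = 29.85 kHz, folds to fs − 34.1 kHz = 25.6 kHz.
248.2 kHz mod fs = 9.4 kHz.
9.4 kHz ≤ fs/2 = 29.85 kHz, appears at 9.4 kHz.
Distinct values: {1.1 kHz, 8.2 kHz, 9.4 kHz, 20.1 kHz, 25.6 kHz}.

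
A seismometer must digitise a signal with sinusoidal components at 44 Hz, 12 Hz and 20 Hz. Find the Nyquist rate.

Highest-frequency component: 44 Hz.
Nyquist rate = 2 × 44 Hz = 88 Hz.

88 Hz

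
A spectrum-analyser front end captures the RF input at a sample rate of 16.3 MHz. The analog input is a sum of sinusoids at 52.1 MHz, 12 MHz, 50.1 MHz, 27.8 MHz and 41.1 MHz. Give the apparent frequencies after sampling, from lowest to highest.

fs/2 = 8.15 MHz.
52.1 MHz mod fs = 3.2 MHz.
3.2 MHz ≤ fs/2 = 8.15 MHz, appears at 3.2 MHz.
12 MHz > fs/2 = 8.15 MHz, folds to fs − 12 MHz = 4.3 MHz.
50.1 MHz mod fs = 1.2 MHz.
1.2 MHz ≤ fs/2 = 8.15 MHz, appears at 1.2 MHz.
27.8 MHz mod fs = 11.5 MHz.
11.5 MHz > fs/2 = 8.15 MHz, folds to fs − 11.5 MHz = 4.8 MHz.
41.1 MHz mod fs = 8.5 MHz.
8.5 MHz > fs/2 = 8.15 MHz, folds to fs − 8.5 MHz = 7.8 MHz.
Distinct values: {1.2 MHz, 3.2 MHz, 4.3 MHz, 4.8 MHz, 7.8 MHz}.

1.2 MHz, 3.2 MHz, 4.3 MHz, 4.8 MHz, 7.8 MHz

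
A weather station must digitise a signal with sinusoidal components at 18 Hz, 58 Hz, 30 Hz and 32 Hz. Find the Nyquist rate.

116 Hz

Highest-frequency component: 58 Hz.
Nyquist rate = 2 × 58 Hz = 116 Hz.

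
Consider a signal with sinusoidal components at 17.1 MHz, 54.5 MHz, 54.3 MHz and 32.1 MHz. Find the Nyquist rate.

Highest-frequency component: 54.5 MHz.
Nyquist rate = 2 × 54.5 MHz = 109 MHz.

109 MHz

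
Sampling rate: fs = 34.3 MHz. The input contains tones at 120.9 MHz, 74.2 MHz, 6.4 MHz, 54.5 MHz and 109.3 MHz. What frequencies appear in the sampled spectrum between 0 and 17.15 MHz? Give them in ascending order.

5.6 MHz, 6.4 MHz, 14.1 MHz, 16.3 MHz

fs/2 = 17.15 MHz.
120.9 MHz mod fs = 18 MHz.
18 MHz > fs/2 = 17.15 MHz, folds to fs − 18 MHz = 16.3 MHz.
74.2 MHz mod fs = 5.6 MHz.
5.6 MHz ≤ fs/2 = 17.15 MHz, appears at 5.6 MHz.
6.4 MHz ≤ fs/2 = 17.15 MHz, passes unchanged.
54.5 MHz mod fs = 20.2 MHz.
20.2 MHz > fs/2 = 17.15 MHz, folds to fs − 20.2 MHz = 14.1 MHz.
109.3 MHz mod fs = 6.4 MHz.
6.4 MHz ≤ fs/2 = 17.15 MHz, appears at 6.4 MHz.
Distinct values: {5.6 MHz, 6.4 MHz, 14.1 MHz, 16.3 MHz}.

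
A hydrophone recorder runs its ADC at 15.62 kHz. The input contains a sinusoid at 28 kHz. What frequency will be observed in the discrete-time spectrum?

3.24 kHz

28 kHz mod fs = 12.38 kHz.
12.38 kHz > fs/2 = 7.81 kHz, folds to fs − 12.38 kHz = 3.24 kHz.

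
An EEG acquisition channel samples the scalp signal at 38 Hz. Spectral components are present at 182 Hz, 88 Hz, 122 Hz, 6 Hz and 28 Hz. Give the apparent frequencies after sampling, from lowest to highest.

fs/2 = 19 Hz.
182 Hz mod fs = 30 Hz.
30 Hz > fs/2 = 19 Hz, folds to fs − 30 Hz = 8 Hz.
88 Hz mod fs = 12 Hz.
12 Hz ≤ fs/2 = 19 Hz, appears at 12 Hz.
122 Hz mod fs = 8 Hz.
8 Hz ≤ fs/2 = 19 Hz, appears at 8 Hz.
6 Hz ≤ fs/2 = 19 Hz, passes unchanged.
28 Hz > fs/2 = 19 Hz, folds to fs − 28 Hz = 10 Hz.
Distinct values: {6 Hz, 8 Hz, 10 Hz, 12 Hz}.

6 Hz, 8 Hz, 10 Hz, 12 Hz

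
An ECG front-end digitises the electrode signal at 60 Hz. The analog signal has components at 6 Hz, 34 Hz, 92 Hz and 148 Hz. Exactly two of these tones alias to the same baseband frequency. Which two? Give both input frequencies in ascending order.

fs/2 = 30 Hz.
6 Hz ≤ fs/2 = 30 Hz, passes unchanged.
34 Hz > fs/2 = 30 Hz, folds to fs − 34 Hz = 26 Hz.
92 Hz mod fs = 32 Hz.
32 Hz > fs/2 = 30 Hz, folds to fs − 32 Hz = 28 Hz.
148 Hz mod fs = 28 Hz.
28 Hz ≤ fs/2 = 30 Hz, appears at 28 Hz.
92 Hz and 148 Hz both map to 28 Hz.

92 Hz, 148 Hz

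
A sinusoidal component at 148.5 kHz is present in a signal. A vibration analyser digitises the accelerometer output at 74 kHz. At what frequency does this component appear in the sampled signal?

148.5 kHz mod fs = 0.5 kHz.
0.5 kHz ≤ fs/2 = 37 kHz, appears at 0.5 kHz.

0.5 kHz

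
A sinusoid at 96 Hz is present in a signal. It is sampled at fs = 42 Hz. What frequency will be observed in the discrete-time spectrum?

12 Hz

96 Hz mod fs = 12 Hz.
12 Hz ≤ fs/2 = 21 Hz, appears at 12 Hz.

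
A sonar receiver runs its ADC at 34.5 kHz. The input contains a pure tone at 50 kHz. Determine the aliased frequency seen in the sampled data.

15.5 kHz

50 kHz mod fs = 15.5 kHz.
15.5 kHz ≤ fs/2 = 17.25 kHz, appears at 15.5 kHz.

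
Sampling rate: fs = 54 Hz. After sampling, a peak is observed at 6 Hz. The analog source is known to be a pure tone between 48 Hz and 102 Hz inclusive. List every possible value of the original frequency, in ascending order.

48 Hz, 60 Hz, 102 Hz

Frequencies that alias to 6 Hz are k·fs ± 6 Hz for integer k ≥ 0.
k=0: 6 Hz.
k=1: 48 Hz, 60 Hz.
k=2: 102 Hz, 114 Hz.
k=3: 156 Hz, 168 Hz.
Within [48 Hz, 102 Hz]: 48 Hz, 60 Hz, 102 Hz.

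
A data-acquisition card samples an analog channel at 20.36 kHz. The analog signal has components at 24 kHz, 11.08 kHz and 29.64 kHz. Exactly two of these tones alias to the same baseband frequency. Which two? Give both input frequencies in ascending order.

fs/2 = 10.18 kHz.
24 kHz mod fs = 3.64 kHz.
3.64 kHz ≤ fs/2 = 10.18 kHz, appears at 3.64 kHz.
11.08 kHz > fs/2 = 10.18 kHz, folds to fs − 11.08 kHz = 9.28 kHz.
29.64 kHz mod fs = 9.28 kHz.
9.28 kHz ≤ fs/2 = 10.18 kHz, appears at 9.28 kHz.
11.08 kHz and 29.64 kHz both map to 9.28 kHz.

11.08 kHz, 29.64 kHz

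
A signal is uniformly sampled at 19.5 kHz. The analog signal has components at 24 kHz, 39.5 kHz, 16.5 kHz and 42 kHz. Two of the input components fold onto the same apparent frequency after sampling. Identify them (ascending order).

fs/2 = 9.75 kHz.
24 kHz mod fs = 4.5 kHz.
4.5 kHz ≤ fs/2 = 9.75 kHz, appears at 4.5 kHz.
39.5 kHz mod fs = 0.5 kHz.
0.5 kHz ≤ fs/2 = 9.75 kHz, appears at 0.5 kHz.
16.5 kHz > fs/2 = 9.75 kHz, folds to fs − 16.5 kHz = 3 kHz.
42 kHz mod fs = 3 kHz.
3 kHz ≤ fs/2 = 9.75 kHz, appears at 3 kHz.
16.5 kHz and 42 kHz both map to 3 kHz.

16.5 kHz, 42 kHz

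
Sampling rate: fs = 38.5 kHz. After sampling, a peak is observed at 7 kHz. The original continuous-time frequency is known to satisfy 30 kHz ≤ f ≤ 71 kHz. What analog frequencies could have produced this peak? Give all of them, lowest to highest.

Frequencies that alias to 7 kHz are k·fs ± 7 kHz for integer k ≥ 0.
k=0: 7 kHz.
k=1: 31.5 kHz, 45.5 kHz.
k=2: 70 kHz, 84 kHz.
k=3: 108.5 kHz, 122.5 kHz.
Within [30 kHz, 71 kHz]: 31.5 kHz, 45.5 kHz, 70 kHz.

31.5 kHz, 45.5 kHz, 70 kHz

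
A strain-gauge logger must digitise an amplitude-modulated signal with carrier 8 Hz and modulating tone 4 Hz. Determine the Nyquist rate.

24 Hz

AM sidebands sit at fc ± fm = 4 Hz and 12 Hz.
Highest-frequency component: 12 Hz.
Nyquist rate = 2 × 12 Hz = 24 Hz.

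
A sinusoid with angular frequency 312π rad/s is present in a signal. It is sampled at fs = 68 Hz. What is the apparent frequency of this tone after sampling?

20 Hz

ω = 312π rad/s → f = ω/(2π) = 156 Hz.
156 Hz mod fs = 20 Hz.
20 Hz ≤ fs/2 = 34 Hz, appears at 20 Hz.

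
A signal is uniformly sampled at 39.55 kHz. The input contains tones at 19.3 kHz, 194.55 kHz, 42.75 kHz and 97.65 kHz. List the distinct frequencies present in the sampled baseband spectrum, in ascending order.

fs/2 = 19.775 kHz.
19.3 kHz ≤ fs/2 = 19.775 kHz, passes unchanged.
194.55 kHz mod fs = 36.35 kHz.
36.35 kHz > fs/2 = 19.775 kHz, folds to fs − 36.35 kHz = 3.2 kHz.
42.75 kHz mod fs = 3.2 kHz.
3.2 kHz ≤ fs/2 = 19.775 kHz, appears at 3.2 kHz.
97.65 kHz mod fs = 18.55 kHz.
18.55 kHz ≤ fs/2 = 19.775 kHz, appears at 18.55 kHz.
Distinct values: {3.2 kHz, 18.55 kHz, 19.3 kHz}.

3.2 kHz, 18.55 kHz, 19.3 kHz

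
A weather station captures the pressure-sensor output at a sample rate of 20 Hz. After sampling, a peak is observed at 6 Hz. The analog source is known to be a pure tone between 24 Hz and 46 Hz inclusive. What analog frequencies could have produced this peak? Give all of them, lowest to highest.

26 Hz, 34 Hz, 46 Hz

Frequencies that alias to 6 Hz are k·fs ± 6 Hz for integer k ≥ 0.
k=0: 6 Hz.
k=1: 14 Hz, 26 Hz.
k=2: 34 Hz, 46 Hz.
k=3: 54 Hz, 66 Hz.
Within [24 Hz, 46 Hz]: 26 Hz, 34 Hz, 46 Hz.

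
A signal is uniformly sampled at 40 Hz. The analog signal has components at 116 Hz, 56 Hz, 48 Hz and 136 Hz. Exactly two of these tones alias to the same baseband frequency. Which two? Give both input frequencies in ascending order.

56 Hz, 136 Hz

fs/2 = 20 Hz.
116 Hz mod fs = 36 Hz.
36 Hz > fs/2 = 20 Hz, folds to fs − 36 Hz = 4 Hz.
56 Hz mod fs = 16 Hz.
16 Hz ≤ fs/2 = 20 Hz, appears at 16 Hz.
48 Hz mod fs = 8 Hz.
8 Hz ≤ fs/2 = 20 Hz, appears at 8 Hz.
136 Hz mod fs = 16 Hz.
16 Hz ≤ fs/2 = 20 Hz, appears at 16 Hz.
56 Hz and 136 Hz both map to 16 Hz.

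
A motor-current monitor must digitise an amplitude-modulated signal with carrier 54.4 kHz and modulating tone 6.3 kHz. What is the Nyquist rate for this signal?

AM sidebands sit at fc ± fm = 48.1 kHz and 60.7 kHz.
Highest-frequency component: 60.7 kHz.
Nyquist rate = 2 × 60.7 kHz = 121.4 kHz.

121.4 kHz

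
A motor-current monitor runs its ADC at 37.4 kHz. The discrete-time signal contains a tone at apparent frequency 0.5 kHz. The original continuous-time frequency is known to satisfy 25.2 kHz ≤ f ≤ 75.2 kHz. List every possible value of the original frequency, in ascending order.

Frequencies that alias to 0.5 kHz are k·fs ± 0.5 kHz for integer k ≥ 0.
k=0: 0.5 kHz.
k=1: 36.9 kHz, 37.9 kHz.
k=2: 74.3 kHz, 75.3 kHz.
k=3: 111.7 kHz, 112.7 kHz.
Within [25.2 kHz, 75.2 kHz]: 36.9 kHz, 37.9 kHz, 74.3 kHz.

36.9 kHz, 37.9 kHz, 74.3 kHz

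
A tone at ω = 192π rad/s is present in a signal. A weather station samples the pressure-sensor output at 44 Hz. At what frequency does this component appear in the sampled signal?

ω = 192π rad/s → f = ω/(2π) = 96 Hz.
96 Hz mod fs = 8 Hz.
8 Hz ≤ fs/2 = 22 Hz, appears at 8 Hz.

8 Hz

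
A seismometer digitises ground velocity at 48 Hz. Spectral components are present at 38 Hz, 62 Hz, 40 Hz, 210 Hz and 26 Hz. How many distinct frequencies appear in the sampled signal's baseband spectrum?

5

fs/2 = 24 Hz.
38 Hz > fs/2 = 24 Hz, folds to fs − 38 Hz = 10 Hz.
62 Hz mod fs = 14 Hz.
14 Hz ≤ fs/2 = 24 Hz, appears at 14 Hz.
40 Hz > fs/2 = 24 Hz, folds to fs − 40 Hz = 8 Hz.
210 Hz mod fs = 18 Hz.
18 Hz ≤ fs/2 = 24 Hz, appears at 18 Hz.
26 Hz > fs/2 = 24 Hz, folds to fs − 26 Hz = 22 Hz.
Distinct values: {8 Hz, 10 Hz, 14 Hz, 18 Hz, 22 Hz} → 5.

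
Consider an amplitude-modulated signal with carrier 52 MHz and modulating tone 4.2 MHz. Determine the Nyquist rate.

AM sidebands sit at fc ± fm = 47.8 MHz and 56.2 MHz.
Highest-frequency component: 56.2 MHz.
Nyquist rate = 2 × 56.2 MHz = 112.4 MHz.

112.4 MHz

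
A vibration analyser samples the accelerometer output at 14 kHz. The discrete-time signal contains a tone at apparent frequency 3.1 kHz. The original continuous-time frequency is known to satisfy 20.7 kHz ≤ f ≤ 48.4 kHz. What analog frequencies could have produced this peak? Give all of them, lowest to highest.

24.9 kHz, 31.1 kHz, 38.9 kHz, 45.1 kHz

Frequencies that alias to 3.1 kHz are k·fs ± 3.1 kHz for integer k ≥ 0.
k=0: 3.1 kHz.
k=1: 10.9 kHz, 17.1 kHz.
k=2: 24.9 kHz, 31.1 kHz.
k=3: 38.9 kHz, 45.1 kHz.
k=4: 52.9 kHz, 59.1 kHz.
Within [20.7 kHz, 48.4 kHz]: 24.9 kHz, 31.1 kHz, 38.9 kHz, 45.1 kHz.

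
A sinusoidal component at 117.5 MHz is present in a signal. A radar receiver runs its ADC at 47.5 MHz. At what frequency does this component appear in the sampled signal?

22.5 MHz

117.5 MHz mod fs = 22.5 MHz.
22.5 MHz ≤ fs/2 = 23.75 MHz, appears at 22.5 MHz.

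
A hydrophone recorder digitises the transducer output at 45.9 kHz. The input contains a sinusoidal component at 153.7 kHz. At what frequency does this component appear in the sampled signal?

16 kHz

153.7 kHz mod fs = 16 kHz.
16 kHz ≤ fs/2 = 22.95 kHz, appears at 16 kHz.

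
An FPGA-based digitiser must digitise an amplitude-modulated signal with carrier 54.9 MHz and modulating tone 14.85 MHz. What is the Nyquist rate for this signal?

139.5 MHz

AM sidebands sit at fc ± fm = 40.05 MHz and 69.75 MHz.
Highest-frequency component: 69.75 MHz.
Nyquist rate = 2 × 69.75 MHz = 139.5 MHz.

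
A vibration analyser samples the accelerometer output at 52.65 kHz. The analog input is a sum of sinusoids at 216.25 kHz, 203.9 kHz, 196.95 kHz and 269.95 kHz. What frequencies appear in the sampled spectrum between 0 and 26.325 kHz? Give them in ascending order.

5.65 kHz, 6.7 kHz, 13.65 kHz

fs/2 = 26.325 kHz.
216.25 kHz mod fs = 5.65 kHz.
5.65 kHz ≤ fs/2 = 26.325 kHz, appears at 5.65 kHz.
203.9 kHz mod fs = 45.95 kHz.
45.95 kHz > fs/2 = 26.325 kHz, folds to fs − 45.95 kHz = 6.7 kHz.
196.95 kHz mod fs = 39 kHz.
39 kHz > fs/2 = 26.325 kHz, folds to fs − 39 kHz = 13.65 kHz.
269.95 kHz mod fs = 6.7 kHz.
6.7 kHz ≤ fs/2 = 26.325 kHz, appears at 6.7 kHz.
Distinct values: {5.65 kHz, 6.7 kHz, 13.65 kHz}.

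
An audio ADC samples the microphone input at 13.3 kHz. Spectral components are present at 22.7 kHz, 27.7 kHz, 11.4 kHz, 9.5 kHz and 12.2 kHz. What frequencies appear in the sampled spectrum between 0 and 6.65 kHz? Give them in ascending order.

1.1 kHz, 1.9 kHz, 3.8 kHz, 3.9 kHz

fs/2 = 6.65 kHz.
22.7 kHz mod fs = 9.4 kHz.
9.4 kHz > fs/2 = 6.65 kHz, folds to fs − 9.4 kHz = 3.9 kHz.
27.7 kHz mod fs = 1.1 kHz.
1.1 kHz ≤ fs/2 = 6.65 kHz, appears at 1.1 kHz.
11.4 kHz > fs/2 = 6.65 kHz, folds to fs − 11.4 kHz = 1.9 kHz.
9.5 kHz > fs/2 = 6.65 kHz, folds to fs − 9.5 kHz = 3.8 kHz.
12.2 kHz > fs/2 = 6.65 kHz, folds to fs − 12.2 kHz = 1.1 kHz.
Distinct values: {1.1 kHz, 1.9 kHz, 3.8 kHz, 3.9 kHz}.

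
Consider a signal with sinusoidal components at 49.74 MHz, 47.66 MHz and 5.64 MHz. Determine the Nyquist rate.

Highest-frequency component: 49.74 MHz.
Nyquist rate = 2 × 49.74 MHz = 99.48 MHz.

99.48 MHz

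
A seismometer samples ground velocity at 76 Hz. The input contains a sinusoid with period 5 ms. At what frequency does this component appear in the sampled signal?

28 Hz

T = 5 ms → f = 1/T = 200 Hz.
200 Hz mod fs = 48 Hz.
48 Hz > fs/2 = 38 Hz, folds to fs − 48 Hz = 28 Hz.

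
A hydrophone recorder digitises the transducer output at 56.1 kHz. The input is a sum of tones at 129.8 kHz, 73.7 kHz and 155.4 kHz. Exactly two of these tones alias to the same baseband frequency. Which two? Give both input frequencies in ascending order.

fs/2 = 28.05 kHz.
129.8 kHz mod fs = 17.6 kHz.
17.6 kHz ≤ fs/2 = 28.05 kHz, appears at 17.6 kHz.
73.7 kHz mod fs = 17.6 kHz.
17.6 kHz ≤ fs/2 = 28.05 kHz, appears at 17.6 kHz.
155.4 kHz mod fs = 43.2 kHz.
43.2 kHz > fs/2 = 28.05 kHz, folds to fs − 43.2 kHz = 12.9 kHz.
73.7 kHz and 129.8 kHz both map to 17.6 kHz.

73.7 kHz, 129.8 kHz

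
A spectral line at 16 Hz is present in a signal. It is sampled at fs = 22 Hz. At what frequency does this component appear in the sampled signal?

16 Hz > fs/2 = 11 Hz, folds to fs − 16 Hz = 6 Hz.

6 Hz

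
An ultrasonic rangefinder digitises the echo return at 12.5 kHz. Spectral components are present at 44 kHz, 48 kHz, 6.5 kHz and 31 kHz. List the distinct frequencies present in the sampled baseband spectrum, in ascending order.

2 kHz, 6 kHz

fs/2 = 6.25 kHz.
44 kHz mod fs = 6.5 kHz.
6.5 kHz > fs/2 = 6.25 kHz, folds to fs − 6.5 kHz = 6 kHz.
48 kHz mod fs = 10.5 kHz.
10.5 kHz > fs/2 = 6.25 kHz, folds to fs − 10.5 kHz = 2 kHz.
6.5 kHz > fs/2 = 6.25 kHz, folds to fs − 6.5 kHz = 6 kHz.
31 kHz mod fs = 6 kHz.
6 kHz ≤ fs/2 = 6.25 kHz, appears at 6 kHz.
Distinct values: {2 kHz, 6 kHz}.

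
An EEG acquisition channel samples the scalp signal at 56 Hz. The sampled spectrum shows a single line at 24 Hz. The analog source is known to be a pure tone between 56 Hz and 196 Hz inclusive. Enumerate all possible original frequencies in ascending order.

Frequencies that alias to 24 Hz are k·fs ± 24 Hz for integer k ≥ 0.
k=0: 24 Hz.
k=1: 32 Hz, 80 Hz.
k=2: 88 Hz, 136 Hz.
k=3: 144 Hz, 192 Hz.
k=4: 200 Hz, 248 Hz.
Within [56 Hz, 196 Hz]: 80 Hz, 88 Hz, 136 Hz, 144 Hz, 192 Hz.

80 Hz, 88 Hz, 136 Hz, 144 Hz, 192 Hz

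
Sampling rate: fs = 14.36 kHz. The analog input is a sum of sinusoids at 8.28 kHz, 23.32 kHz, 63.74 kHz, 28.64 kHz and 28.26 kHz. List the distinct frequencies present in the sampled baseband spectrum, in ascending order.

fs/2 = 7.18 kHz.
8.28 kHz > fs/2 = 7.18 kHz, folds to fs − 8.28 kHz = 6.08 kHz.
23.32 kHz mod fs = 8.96 kHz.
8.96 kHz > fs/2 = 7.18 kHz, folds to fs − 8.96 kHz = 5.4 kHz.
63.74 kHz mod fs = 6.3 kHz.
6.3 kHz ≤ fs/2 = 7.18 kHz, appears at 6.3 kHz.
28.64 kHz mod fs = 14.28 kHz.
14.28 kHz > fs/2 = 7.18 kHz, folds to fs − 14.28 kHz = 0.08 kHz.
28.26 kHz mod fs = 13.9 kHz.
13.9 kHz > fs/2 = 7.18 kHz, folds to fs − 13.9 kHz = 0.46 kHz.
Distinct values: {0.08 kHz, 0.46 kHz, 5.4 kHz, 6.08 kHz, 6.3 kHz}.

0.08 kHz, 0.46 kHz, 5.4 kHz, 6.08 kHz, 6.3 kHz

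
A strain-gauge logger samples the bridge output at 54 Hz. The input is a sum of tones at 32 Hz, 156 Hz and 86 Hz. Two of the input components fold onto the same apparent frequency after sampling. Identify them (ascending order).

fs/2 = 27 Hz.
32 Hz > fs/2 = 27 Hz, folds to fs − 32 Hz = 22 Hz.
156 Hz mod fs = 48 Hz.
48 Hz > fs/2 = 27 Hz, folds to fs − 48 Hz = 6 Hz.
86 Hz mod fs = 32 Hz.
32 Hz > fs/2 = 27 Hz, folds to fs − 32 Hz = 22 Hz.
32 Hz and 86 Hz both map to 22 Hz.

32 Hz, 86 Hz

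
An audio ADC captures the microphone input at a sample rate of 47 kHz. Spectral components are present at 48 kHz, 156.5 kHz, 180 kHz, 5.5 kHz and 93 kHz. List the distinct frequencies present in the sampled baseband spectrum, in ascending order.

fs/2 = 23.5 kHz.
48 kHz mod fs = 1 kHz.
1 kHz ≤ fs/2 = 23.5 kHz, appears at 1 kHz.
156.5 kHz mod fs = 15.5 kHz.
15.5 kHz ≤ fs/2 = 23.5 kHz, appears at 15.5 kHz.
180 kHz mod fs = 39 kHz.
39 kHz > fs/2 = 23.5 kHz, folds to fs − 39 kHz = 8 kHz.
5.5 kHz ≤ fs/2 = 23.5 kHz, passes unchanged.
93 kHz mod fs = 46 kHz.
46 kHz > fs/2 = 23.5 kHz, folds to fs − 46 kHz = 1 kHz.
Distinct values: {1 kHz, 5.5 kHz, 8 kHz, 15.5 kHz}.

1 kHz, 5.5 kHz, 8 kHz, 15.5 kHz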